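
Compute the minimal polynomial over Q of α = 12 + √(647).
m_α(x) = x^2 - 24x - 503

From α - 12 = √(647), squaring gives (α - 12)^2 = 647, i.e. α^2 - 24α + 144 = 647, so α^2 - 24α - 503 = 0. The discriminant of x^2 - 24x - 503 is (-24)^2 - 4·(-503) = 576 + 2012 = 2588, and 4·(647) is not a perfect square in Q since 647 is squarefree and ≠ 1. Hence x^2 - 24x - 503 is irreducible over Q and is the minimal polynomial of α.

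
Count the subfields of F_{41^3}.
F_{41^3} has 2 subfields

The subfields of F_{p^n} are exactly the fields F_{p^d} for d | n (each is the fixed field of the unique index-d subgroup of Gal(F_{p^n}/F_p) ≅ Z/nZ). The divisors of n = 3 are {1, 3}, giving 2 subfields: F_{41^1}, F_{41^3}.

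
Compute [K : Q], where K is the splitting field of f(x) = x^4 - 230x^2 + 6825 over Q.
[K : Q] = 4

Solving the quadratic in x^2: x^2 = (230 ± √(230^2 - 4·6825))/2 = (230 ± √25600)/2 = (230 ± 160)/2, giving x^2 = 35 or x^2 = 195. So f(x) = (x^2 - 35)(x^2 - 195) and the roots of f are ±√35, ±√195. Hence the splitting field is K = Q(√35, √195). Since 35 and 195 are distinct squarefree integers > 1, their product 6825 is not a perfect square, so √195 ∉ Q(√35). By the tower law [K:Q] = [Q(√35,√195):Q(√35)] · [Q(√35):Q] = 2 · 2 = 4.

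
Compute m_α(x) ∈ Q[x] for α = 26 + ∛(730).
m_α(x) = x^3 - 78x^2 + 2028x - 18306

Set β = α - 26 = ∛(730), so β^3 = 730. Then (α - 26)^3 - 730 = 0, i.e. α is a root of g(x) = (x - 26)^3 - 730 = x^3 - 78x^2 + 2028x - 18306. Since g(x) = h(x - 26) where h(x) = x^3 - 730, and h is irreducible over Q (because 730 is not a perfect cube, so h has no rational root, and a monic cubic with no rational root is irreducible), g is also irreducible (irreducibility is preserved under the substitution x → x - 26). Hence m_α(x) = x^3 - 78x^2 + 2028x - 18306.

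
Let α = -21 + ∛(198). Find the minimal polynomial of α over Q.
m_α(x) = x^3 + 63x^2 + 1323x + 9063

Set β = α + 21 = ∛(198), so β^3 = 198. Then (α + 21)^3 - 198 = 0, i.e. α is a root of g(x) = (x + 21)^3 - 198 = x^3 + 63x^2 + 1323x + 9063. Since g(x) = h(x + 21) where h(x) = x^3 - 198, and h is irreducible over Q (because 198 is not a perfect cube, so h has no rational root, and a monic cubic with no rational root is irreducible), g is also irreducible (irreducibility is preserved under the substitution x → x + 21). Hence m_α(x) = x^3 + 63x^2 + 1323x + 9063.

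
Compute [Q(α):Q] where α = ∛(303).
[Q(α):Q] = 3

The minimal polynomial of α is x^3 - 303, irreducible over Q since 303 is not a perfect cube (so x^3 - 303 has no rational root). Hence [Q(α):Q] = deg(m_α) = 3.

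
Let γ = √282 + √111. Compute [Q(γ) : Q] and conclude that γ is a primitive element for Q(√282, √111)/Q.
[Q(γ) : Q] = 4 (equivalently, Q(γ) = Q(√282, √111))

Obviously Q(γ) ⊆ Q(√282, √111), and [Q(√282, √111):Q] = 4 (since 282, 111 are distinct squarefree integers > 1 with 31302 not a perfect square). To show equality we compute the minimal polynomial of γ. From γ = √282 + √111: γ^2 = 282 + 2√(31302) + 111 = 393 + 2√(31302), so γ^2 - 393 = 2√(31302); squaring, (γ^2 - 393)^2 = 4·31302, i.e. γ^4 - 786γ^2 + 154449 - 125208 = 0, i.e. γ^4 - 786γ^2 + 29241 = 0. So γ is a root of x^4 - 786x^2 + 29241. This polynomial is irreducible over Q: it has no rational root (each ±√282 ± √111 is irrational), and any factorization into two quadratics over Q would force √(31302) ∈ Q (pairing opposite roots) or √282, √111 ∈ Q (other pairings), all impossible. Hence [Q(γ):Q] = 4 = [Q(√282, √111):Q], so Q(γ) = Q(√282, √111).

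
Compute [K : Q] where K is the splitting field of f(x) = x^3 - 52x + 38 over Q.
[K : Q] = 6

By the rational root test, any rational root of the monic integer polynomial f(x) = x^3 - 52x + 38 must be an integer dividing the constant term 38, i.e. one of ±{1, 2, 19, 38}. Evaluating: f(1) = -13, f(-1) = 89, f(2) = -58, f(-2) = 134, f(19) = 5909, f(-19) = -5833, f(38) = 52934, f(-38) = -52858; none is 0, so f has no rational root and is therefore irreducible over Q (a cubic with no linear factor over a field is irreducible). For an irreducible cubic, the Galois group is A_3 or S_3 according as the discriminant disc(f) = -4a^3 - 27b^2 = -4·(-52)^3 - 27·(38)^2 = 523444 is or is not a square in Q. Here disc(f) = 523444 is not a perfect square in Q, so the Galois group of f over Q is not contained in A_3 and must be all of S_3. The splitting field has degree |S_3| = 6 over Q, so [K : Q] = 6.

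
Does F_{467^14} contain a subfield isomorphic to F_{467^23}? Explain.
No: F_{467^23} is not a subfield of F_{467^14}

F_{p^m} embeds in F_{p^n} iff m | n. Here 23 ∤ 14 (since 14 = 0·23 + 14 with remainder 14 ≠ 0), so F_{467^23} is not a subfield of F_{467^14}. Equivalently: if it were, the tower law would give 23 = [F_{467^23}:F_467] dividing [F_{467^14}:F_467] = 14, contradiction.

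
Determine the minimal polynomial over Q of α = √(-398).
m_α(x) = x^2 + 398

α satisfies α^2 + 398 = 0, so x^2 + 398 annihilates α. Since d = -398 is squarefree and ≠ 1, it is not a perfect square in Q, so x^2 + 398 has no rational root and is therefore irreducible over Q (a degree-2 polynomial over a field is irreducible iff it has no root). Hence m_α(x) = x^2 + 398.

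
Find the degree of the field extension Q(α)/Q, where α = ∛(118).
[Q(α):Q] = 3

The minimal polynomial of α is x^3 - 118, irreducible over Q since 118 is not a perfect cube (so x^3 - 118 has no rational root). Hence [Q(α):Q] = deg(m_α) = 3.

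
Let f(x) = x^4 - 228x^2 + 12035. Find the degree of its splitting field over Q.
[K : Q] = 4

Solving the quadratic in x^2: x^2 = (228 ± √(228^2 - 4·12035))/2 = (228 ± √3844)/2 = (228 ± 62)/2, giving x^2 = 83 or x^2 = 145. So f(x) = (x^2 - 83)(x^2 - 145) and the roots of f are ±√83, ±√145. Hence the splitting field is K = Q(√83, √145). Since 83 and 145 are distinct squarefree integers > 1, their product 12035 is not a perfect square, so √145 ∉ Q(√83). By the tower law [K:Q] = [Q(√83,√145):Q(√83)] · [Q(√83):Q] = 2 · 2 = 4.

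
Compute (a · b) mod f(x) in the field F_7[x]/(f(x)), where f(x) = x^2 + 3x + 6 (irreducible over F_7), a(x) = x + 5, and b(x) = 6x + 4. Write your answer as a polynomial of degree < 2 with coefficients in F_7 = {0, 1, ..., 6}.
a · b ≡ 2x + 5 (mod f(x))

Multiply in F_7[x]: a(x)·b(x) = (x + 5)·(6x + 4) = 6x^2 + 6x + 6. This has degree ≥ 2, so divide by f(x) over F_7: 6x^2 + 6x + 6 = (6)·(x^2 + 3x + 6) + (2x + 5). Hence a·b ≡ 2x + 5 (mod f). (F_7[x]/(f) is a field with 7^2 = 49 elements since f is irreducible of degree 2.)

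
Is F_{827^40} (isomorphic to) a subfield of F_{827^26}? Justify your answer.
No: F_{827^40} is not a subfield of F_{827^26}

F_{p^m} embeds in F_{p^n} iff m | n. Here 40 ∤ 26 (since 26 = 0·40 + 26 with remainder 26 ≠ 0), so F_{827^40} is not a subfield of F_{827^26}. Equivalently: if it were, the tower law would give 40 = [F_{827^40}:F_827] dividing [F_{827^26}:F_827] = 26, contradiction.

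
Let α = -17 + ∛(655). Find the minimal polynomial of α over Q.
m_α(x) = x^3 + 51x^2 + 867x + 4258

Set β = α + 17 = ∛(655), so β^3 = 655. Then (α + 17)^3 - 655 = 0, i.e. α is a root of g(x) = (x + 17)^3 - 655 = x^3 + 51x^2 + 867x + 4258. Since g(x) = h(x + 17) where h(x) = x^3 - 655, and h is irreducible over Q (because 655 is not a perfect cube, so h has no rational root, and a monic cubic with no rational root is irreducible), g is also irreducible (irreducibility is preserved under the substitution x → x + 17). Hence m_α(x) = x^3 + 51x^2 + 867x + 4258.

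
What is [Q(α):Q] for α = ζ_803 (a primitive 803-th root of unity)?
[Q(α):Q] = 720

The minimal polynomial of ζ_803 over Q is the 803-th cyclotomic polynomial Φ_803(x), which is irreducible over Q and has degree φ(803) = 720. Hence [Q(α):Q] = φ(803) = 720.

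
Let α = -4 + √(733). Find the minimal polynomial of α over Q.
m_α(x) = x^2 + 8x - 717

From α + 4 = √(733), squaring gives (α + 4)^2 = 733, i.e. α^2 + 8α + 16 = 733, so α^2 + 8α - 717 = 0. The discriminant of x^2 + 8x - 717 is (8)^2 - 4·(-717) = 64 + 2868 = 2932, and 4·(733) is not a perfect square in Q since 733 is squarefree and ≠ 1. Hence x^2 + 8x - 717 is irreducible over Q and is the minimal polynomial of α.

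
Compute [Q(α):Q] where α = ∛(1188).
[Q(α):Q] = 3

The minimal polynomial of α is x^3 - 1188, irreducible over Q since 1188 is not a perfect cube (so x^3 - 1188 has no rational root). Hence [Q(α):Q] = deg(m_α) = 3.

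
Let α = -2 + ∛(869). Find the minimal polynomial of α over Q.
m_α(x) = x^3 + 6x^2 + 12x - 861

Set β = α + 2 = ∛(869), so β^3 = 869. Then (α + 2)^3 - 869 = 0, i.e. α is a root of g(x) = (x + 2)^3 - 869 = x^3 + 6x^2 + 12x - 861. Since g(x) = h(x + 2) where h(x) = x^3 - 869, and h is irreducible over Q (because 869 is not a perfect cube, so h has no rational root, and a monic cubic with no rational root is irreducible), g is also irreducible (irreducibility is preserved under the substitution x → x + 2). Hence m_α(x) = x^3 + 6x^2 + 12x - 861.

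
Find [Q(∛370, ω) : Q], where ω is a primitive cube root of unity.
[Q(∛370, ω) : Q] = 6

[Q(∛370):Q] = 3 (min poly x^3 - 370, irreducible since 370 is not a perfect cube). [Q(ω):Q] = 2 (min poly x^2 + x + 1). Since Q(∛370) ⊂ R and ω ∉ R, we have ω ∉ Q(∛370), so x^2 + x + 1 remains irreducible over Q(∛370) and [Q(∛370, ω) : Q(∛370)] = 2. By the tower law, [Q(∛370, ω) : Q] = 3 · 2 = 6. (In fact Q(∛370, ω) is the splitting field of x^3 - 370 over Q.)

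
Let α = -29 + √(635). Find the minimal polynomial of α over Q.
m_α(x) = x^2 + 58x + 206

From α + 29 = √(635), squaring gives (α + 29)^2 = 635, i.e. α^2 + 58α + 841 = 635, so α^2 + 58α + 206 = 0. The discriminant of x^2 + 58x + 206 is (58)^2 - 4·(206) = 3364 - 824 = 2540, and 4·(635) is not a perfect square in Q since 635 is squarefree and ≠ 1. Hence x^2 + 58x + 206 is irreducible over Q and is the minimal polynomial of α.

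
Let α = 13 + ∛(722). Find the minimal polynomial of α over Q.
m_α(x) = x^3 - 39x^2 + 507x - 2919

Set β = α - 13 = ∛(722), so β^3 = 722. Then (α - 13)^3 - 722 = 0, i.e. α is a root of g(x) = (x - 13)^3 - 722 = x^3 - 39x^2 + 507x - 2919. Since g(x) = h(x - 13) where h(x) = x^3 - 722, and h is irreducible over Q (because 722 is not a perfect cube, so h has no rational root, and a monic cubic with no rational root is irreducible), g is also irreducible (irreducibility is preserved under the substitution x → x - 13). Hence m_α(x) = x^3 - 39x^2 + 507x - 2919.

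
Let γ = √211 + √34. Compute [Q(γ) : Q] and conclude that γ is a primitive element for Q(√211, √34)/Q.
[Q(γ) : Q] = 4 (equivalently, Q(γ) = Q(√211, √34))

Obviously Q(γ) ⊆ Q(√211, √34), and [Q(√211, √34):Q] = 4 (since 211, 34 are distinct squarefree integers > 1 with 7174 not a perfect square). To show equality we compute the minimal polynomial of γ. From γ = √211 + √34: γ^2 = 211 + 2√(7174) + 34 = 245 + 2√(7174), so γ^2 - 245 = 2√(7174); squaring, (γ^2 - 245)^2 = 4·7174, i.e. γ^4 - 490γ^2 + 60025 - 28696 = 0, i.e. γ^4 - 490γ^2 + 31329 = 0. So γ is a root of x^4 - 490x^2 + 31329. This polynomial is irreducible over Q: it has no rational root (each ±√211 ± √34 is irrational), and any factorization into two quadratics over Q would force √(7174) ∈ Q (pairing opposite roots) or √211, √34 ∈ Q (other pairings), all impossible. Hence [Q(γ):Q] = 4 = [Q(√211, √34):Q], so Q(γ) = Q(√211, √34).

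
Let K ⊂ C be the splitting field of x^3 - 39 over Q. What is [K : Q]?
[K : Q] = 6

The roots of x^3 - 39 are ∛39, ω∛39, ω^2∛39 where ω = e^(2πi/3) is a primitive cube root of unity, so K = Q(∛39, ω). Now [Q(∛39):Q] = 3 (since 39 is not a perfect cube, x^3 - 39 is irreducible) and [Q(ω):Q] = 2. Both 2 and 3 divide [K:Q], and [K:Q] ≤ 3·2 = 6, so [K:Q] = 6. (Equivalently: Q(∛39) ⊂ R but ω ∉ R, so [K : Q(∛39)] = 2.)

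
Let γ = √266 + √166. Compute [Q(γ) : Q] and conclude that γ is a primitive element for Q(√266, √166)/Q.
[Q(γ) : Q] = 4 (equivalently, Q(γ) = Q(√266, √166))

Obviously Q(γ) ⊆ Q(√266, √166), and [Q(√266, √166):Q] = 4 (since 266, 166 are distinct squarefree integers > 1 with 44156 not a perfect square). To show equality we compute the minimal polynomial of γ. From γ = √266 + √166: γ^2 = 266 + 2√(44156) + 166 = 432 + 2√(44156), so γ^2 - 432 = 2√(44156); squaring, (γ^2 - 432)^2 = 4·44156, i.e. γ^4 - 864γ^2 + 186624 - 176624 = 0, i.e. γ^4 - 864γ^2 + 10000 = 0. So γ is a root of x^4 - 864x^2 + 10000. This polynomial is irreducible over Q: it has no rational root (each ±√266 ± √166 is irrational), and any factorization into two quadratics over Q would force √(44156) ∈ Q (pairing opposite roots) or √266, √166 ∈ Q (other pairings), all impossible. Hence [Q(γ):Q] = 4 = [Q(√266, √166):Q], so Q(γ) = Q(√266, √166).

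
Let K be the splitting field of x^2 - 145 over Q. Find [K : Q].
[K : Q] = 2

f(x) = x^2 - 145 factors as (x - √145)(x + √145). The splitting field is K = Q(√145). Since 145 is squarefree and > 1, it is not a perfect square, so x^2 - 145 is irreducible over Q and [Q(√145) : Q] = 2. Hence [K : Q] = 2.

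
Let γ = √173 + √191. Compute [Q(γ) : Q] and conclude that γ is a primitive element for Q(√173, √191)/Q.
[Q(γ) : Q] = 4 (equivalently, Q(γ) = Q(√173, √191))

Obviously Q(γ) ⊆ Q(√173, √191), and [Q(√173, √191):Q] = 4 (since 173, 191 are distinct squarefree integers > 1 with 33043 not a perfect square). To show equality we compute the minimal polynomial of γ. From γ = √173 + √191: γ^2 = 173 + 2√(33043) + 191 = 364 + 2√(33043), so γ^2 - 364 = 2√(33043); squaring, (γ^2 - 364)^2 = 4·33043, i.e. γ^4 - 728γ^2 + 132496 - 132172 = 0, i.e. γ^4 - 728γ^2 + 324 = 0. So γ is a root of x^4 - 728x^2 + 324. This polynomial is irreducible over Q: it has no rational root (each ±√173 ± √191 is irrational), and any factorization into two quadratics over Q would force √(33043) ∈ Q (pairing opposite roots) or √173, √191 ∈ Q (other pairings), all impossible. Hence [Q(γ):Q] = 4 = [Q(√173, √191):Q], so Q(γ) = Q(√173, √191).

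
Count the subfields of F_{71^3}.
F_{71^3} has 2 subfields

The subfields of F_{p^n} are exactly the fields F_{p^d} for d | n (each is the fixed field of the unique index-d subgroup of Gal(F_{p^n}/F_p) ≅ Z/nZ). The divisors of n = 3 are {1, 3}, giving 2 subfields: F_{71^1}, F_{71^3}.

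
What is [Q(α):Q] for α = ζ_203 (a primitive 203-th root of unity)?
[Q(α):Q] = 168

The minimal polynomial of ζ_203 over Q is the 203-th cyclotomic polynomial Φ_203(x), which is irreducible over Q and has degree φ(203) = 168. Hence [Q(α):Q] = φ(203) = 168.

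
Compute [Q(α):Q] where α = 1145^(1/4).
[Q(α):Q] = 4

α is a root of x^4 - 1145. By Eisenstein's criterion at the prime p = 5 (which divides the constant term 1145 but p^2 = 25 does not, since 1145 is squarefree), x^4 - 1145 is irreducible over Q. Hence [Q(α):Q] = 4.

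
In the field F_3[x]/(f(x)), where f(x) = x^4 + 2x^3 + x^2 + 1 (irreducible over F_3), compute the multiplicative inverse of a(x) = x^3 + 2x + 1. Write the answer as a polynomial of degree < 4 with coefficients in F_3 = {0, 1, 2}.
a(x)^(-1) ≡ 2x^3 + x^2 (mod f(x))

Since f is irreducible over F_3, F_3[x]/(f) is a field and a(x) ≠ 0 has an inverse. Apply the extended Euclidean algorithm to f(x) and a(x) in F_3[x]: f(x) = (x + 2)·a(x) + (2x^2 + x + 2);  a(x) = (2x + 2)·(2x^2 + x + 2) + (2x);  (2x^2 + x + 2) = (x + 2)·(2x) + (2). The last nonzero remainder is the constant 2 = gcd(f, a) in F_3. Back-substituting through the division chain expresses 2 = s(x)·a(x) + t(x)·f(x) with s(x) ≡ x^3 + 2x^2 (mod f), so (x^3 + 2x^2)·a(x) ≡ 2 (mod f). Multiplying by 2^(-1) ≡ 2 in F_3 gives a(x)^(-1) ≡ 2·(x^3 + 2x^2) ≡ 2x^3 + x^2 (mod f). Check: (x^3 + 2x + 1)·(2x^3 + x^2) = 2x^6 + x^5 + x^4 + x^3 + x^2 ≡ 1 (mod x^4 + 2x^3 + x^2 + 1).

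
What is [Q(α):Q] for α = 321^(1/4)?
[Q(α):Q] = 4

α is a root of x^4 - 321. By Eisenstein's criterion at the prime p = 3 (which divides the constant term 321 but p^2 = 9 does not, since 321 is squarefree), x^4 - 321 is irreducible over Q. Hence [Q(α):Q] = 4.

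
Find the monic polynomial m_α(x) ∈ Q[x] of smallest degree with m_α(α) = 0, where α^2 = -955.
m_α(x) = x^2 + 955

α satisfies α^2 + 955 = 0, so x^2 + 955 annihilates α. Since d = -955 is squarefree and ≠ 1, it is not a perfect square in Q, so x^2 + 955 has no rational root and is therefore irreducible over Q (a degree-2 polynomial over a field is irreducible iff it has no root). Hence m_α(x) = x^2 + 955.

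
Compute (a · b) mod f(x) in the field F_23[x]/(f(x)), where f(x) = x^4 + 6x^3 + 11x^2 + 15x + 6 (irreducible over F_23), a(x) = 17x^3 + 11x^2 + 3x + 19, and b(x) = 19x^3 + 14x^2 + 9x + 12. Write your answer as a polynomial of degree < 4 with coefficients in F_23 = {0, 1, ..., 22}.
a · b ≡ 7x^3 + 6x^2 + 9x + 2 (mod f(x))

Multiply in F_23[x]: a(x)·b(x) = (17x^3 + 11x^2 + 3x + 19)·(19x^3 + 14x^2 + 9x + 12) = x^6 + 10x^5 + 19x^4 + 16x^3 + 11x^2 + 21. This has degree ≥ 4, so divide by f(x) over F_23: x^6 + 10x^5 + 19x^4 + 16x^3 + 11x^2 + 21 = (x^2 + 4x + 7)·(x^4 + 6x^3 + 11x^2 + 15x + 6) + (7x^3 + 6x^2 + 9x + 2). Hence a·b ≡ 7x^3 + 6x^2 + 9x + 2 (mod f). (F_23[x]/(f) is a field with 23^4 = 279841 elements since f is irreducible of degree 4.)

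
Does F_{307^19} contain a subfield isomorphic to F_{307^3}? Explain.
No: F_{307^3} is not a subfield of F_{307^19}

F_{p^m} embeds in F_{p^n} iff m | n. Here 3 ∤ 19 (since 19 = 6·3 + 1 with remainder 1 ≠ 0), so F_{307^3} is not a subfield of F_{307^19}. Equivalently: if it were, the tower law would give 3 = [F_{307^3}:F_307] dividing [F_{307^19}:F_307] = 19, contradiction.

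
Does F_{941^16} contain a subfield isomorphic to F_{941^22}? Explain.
No: F_{941^22} is not a subfield of F_{941^16}

F_{p^m} embeds in F_{p^n} iff m | n. Here 22 ∤ 16 (since 16 = 0·22 + 16 with remainder 16 ≠ 0), so F_{941^22} is not a subfield of F_{941^16}. Equivalently: if it were, the tower law would give 22 = [F_{941^22}:F_941] dividing [F_{941^16}:F_941] = 16, contradiction.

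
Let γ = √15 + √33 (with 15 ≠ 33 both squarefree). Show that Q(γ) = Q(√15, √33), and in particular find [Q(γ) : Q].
[Q(γ) : Q] = 4 (equivalently, Q(γ) = Q(√15, √33))

Obviously Q(γ) ⊆ Q(√15, √33), and [Q(√15, √33):Q] = 4 (since 15, 33 are distinct squarefree integers > 1 with 495 not a perfect square). To show equality we compute the minimal polynomial of γ. From γ = √15 + √33: γ^2 = 15 + 2√(495) + 33 = 48 + 2√(495), so γ^2 - 48 = 2√(495); squaring, (γ^2 - 48)^2 = 4·495, i.e. γ^4 - 96γ^2 + 2304 - 1980 = 0, i.e. γ^4 - 96γ^2 + 324 = 0. So γ is a root of x^4 - 96x^2 + 324. This polynomial is irreducible over Q: it has no rational root (each ±√15 ± √33 is irrational), and any factorization into two quadratics over Q would force √(495) ∈ Q (pairing opposite roots) or √15, √33 ∈ Q (other pairings), all impossible. Hence [Q(γ):Q] = 4 = [Q(√15, √33):Q], so Q(γ) = Q(√15, √33).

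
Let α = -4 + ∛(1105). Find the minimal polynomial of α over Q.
m_α(x) = x^3 + 12x^2 + 48x - 1041

Set β = α + 4 = ∛(1105), so β^3 = 1105. Then (α + 4)^3 - 1105 = 0, i.e. α is a root of g(x) = (x + 4)^3 - 1105 = x^3 + 12x^2 + 48x - 1041. Since g(x) = h(x + 4) where h(x) = x^3 - 1105, and h is irreducible over Q (because 1105 is not a perfect cube, so h has no rational root, and a monic cubic with no rational root is irreducible), g is also irreducible (irreducibility is preserved under the substitution x → x + 4). Hence m_α(x) = x^3 + 12x^2 + 48x - 1041.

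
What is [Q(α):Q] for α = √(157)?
[Q(α):Q] = 2

[Q(α):Q] equals the degree of the minimal polynomial of α. Here α^2 = 157 and x^2 - 157 is irreducible (d = 157 is squarefree, ≠ 1, hence not a square), so deg(m_α) = 2. Thus [Q(α):Q] = 2.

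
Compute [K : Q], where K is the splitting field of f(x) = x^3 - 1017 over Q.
[K : Q] = 6

The roots of x^3 - 1017 are ∛1017, ω∛1017, ω^2∛1017 where ω = e^(2πi/3) is a primitive cube root of unity, so K = Q(∛1017, ω). Now [Q(∛1017):Q] = 3 (since 1017 is not a perfect cube, x^3 - 1017 is irreducible) and [Q(ω):Q] = 2. Both 2 and 3 divide [K:Q], and [K:Q] ≤ 3·2 = 6, so [K:Q] = 6. (Equivalently: Q(∛1017) ⊂ R but ω ∉ R, so [K : Q(∛1017)] = 2.)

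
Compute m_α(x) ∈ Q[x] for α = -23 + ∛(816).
m_α(x) = x^3 + 69x^2 + 1587x + 11351

Set β = α + 23 = ∛(816), so β^3 = 816. Then (α + 23)^3 - 816 = 0, i.e. α is a root of g(x) = (x + 23)^3 - 816 = x^3 + 69x^2 + 1587x + 11351. Since g(x) = h(x + 23) where h(x) = x^3 - 816, and h is irreducible over Q (because 816 is not a perfect cube, so h has no rational root, and a monic cubic with no rational root is irreducible), g is also irreducible (irreducibility is preserved under the substitution x → x + 23). Hence m_α(x) = x^3 + 69x^2 + 1587x + 11351.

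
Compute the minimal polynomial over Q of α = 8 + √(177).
m_α(x) = x^2 - 16x - 113

From α - 8 = √(177), squaring gives (α - 8)^2 = 177, i.e. α^2 - 16α + 64 = 177, so α^2 - 16α - 113 = 0. The discriminant of x^2 - 16x - 113 is (-16)^2 - 4·(-113) = 256 + 452 = 708, and 4·(177) is not a perfect square in Q since 177 is squarefree and ≠ 1. Hence x^2 - 16x - 113 is irreducible over Q and is the minimal polynomial of α.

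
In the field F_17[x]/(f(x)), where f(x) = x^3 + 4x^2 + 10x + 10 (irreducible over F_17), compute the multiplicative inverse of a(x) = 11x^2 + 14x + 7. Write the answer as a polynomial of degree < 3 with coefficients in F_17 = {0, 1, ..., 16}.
a(x)^(-1) ≡ 9x^2 + 9x + 6 (mod f(x))

Since f is irreducible over F_17, F_17[x]/(f) is a field and a(x) ≠ 0 has an inverse. Apply the extended Euclidean algorithm to f(x) and a(x) in F_17[x]: f(x) = (14x + 15)·a(x) + (8x + 7);  a(x) = (12x + 4)·(8x + 7) + (13). The last nonzero remainder is the constant 13 = gcd(f, a) in F_17. Back-substituting through the division chain expresses 13 = s(x)·a(x) + t(x)·f(x) with s(x) ≡ 15x^2 + 15x + 10 (mod f), so (15x^2 + 15x + 10)·a(x) ≡ 13 (mod f). Multiplying by 13^(-1) ≡ 4 in F_17 gives a(x)^(-1) ≡ 4·(15x^2 + 15x + 10) ≡ 9x^2 + 9x + 6 (mod f). Check: (11x^2 + 14x + 7)·(9x^2 + 9x + 6) = 14x^4 + 4x^3 + 11x + 8 ≡ 1 (mod x^3 + 4x^2 + 10x + 10).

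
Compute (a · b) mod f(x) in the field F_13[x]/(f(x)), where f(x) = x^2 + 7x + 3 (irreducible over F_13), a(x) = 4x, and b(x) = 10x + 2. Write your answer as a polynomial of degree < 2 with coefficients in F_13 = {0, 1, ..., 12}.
a · b ≡ x + 10 (mod f(x))

Multiply in F_13[x]: a(x)·b(x) = (4x)·(10x + 2) = x^2 + 8x. This has degree ≥ 2, so divide by f(x) over F_13: x^2 + 8x = (1)·(x^2 + 7x + 3) + (x + 10). Hence a·b ≡ x + 10 (mod f). (F_13[x]/(f) is a field with 13^2 = 169 elements since f is irreducible of degree 2.)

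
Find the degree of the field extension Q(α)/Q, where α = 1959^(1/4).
[Q(α):Q] = 4

α is a root of x^4 - 1959. By Eisenstein's criterion at the prime p = 3 (which divides the constant term 1959 but p^2 = 9 does not, since 1959 is squarefree), x^4 - 1959 is irreducible over Q. Hence [Q(α):Q] = 4.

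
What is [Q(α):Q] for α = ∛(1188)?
[Q(α):Q] = 3

The minimal polynomial of α is x^3 - 1188, irreducible over Q since 1188 is not a perfect cube (so x^3 - 1188 has no rational root). Hence [Q(α):Q] = deg(m_α) = 3.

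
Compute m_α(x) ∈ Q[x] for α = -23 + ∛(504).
m_α(x) = x^3 + 69x^2 + 1587x + 11663

Set β = α + 23 = ∛(504), so β^3 = 504. Then (α + 23)^3 - 504 = 0, i.e. α is a root of g(x) = (x + 23)^3 - 504 = x^3 + 69x^2 + 1587x + 11663. Since g(x) = h(x + 23) where h(x) = x^3 - 504, and h is irreducible over Q (because 504 is not a perfect cube, so h has no rational root, and a monic cubic with no rational root is irreducible), g is also irreducible (irreducibility is preserved under the substitution x → x + 23). Hence m_α(x) = x^3 + 69x^2 + 1587x + 11663.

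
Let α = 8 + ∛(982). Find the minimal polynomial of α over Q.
m_α(x) = x^3 - 24x^2 + 192x - 1494

Set β = α - 8 = ∛(982), so β^3 = 982. Then (α - 8)^3 - 982 = 0, i.e. α is a root of g(x) = (x - 8)^3 - 982 = x^3 - 24x^2 + 192x - 1494. Since g(x) = h(x - 8) where h(x) = x^3 - 982, and h is irreducible over Q (because 982 is not a perfect cube, so h has no rational root, and a monic cubic with no rational root is irreducible), g is also irreducible (irreducibility is preserved under the substitution x → x - 8). Hence m_α(x) = x^3 - 24x^2 + 192x - 1494.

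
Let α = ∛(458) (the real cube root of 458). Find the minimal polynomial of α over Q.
m_α(x) = x^3 - 458

α satisfies α^3 = 458, so x^3 - 458 annihilates α. By the rational root test, a rational root p/q (in lowest terms) of x^3 - 458 would satisfy p^3 = 458 q^3, forcing q = 1 and p^3 = 458; but 458 is not a perfect cube, contradiction. A monic cubic over Q with no rational root is irreducible (any nontrivial factorization would include a linear factor). Hence x^3 - 458 is the minimal polynomial of α, and in particular [Q(α):Q] = 3.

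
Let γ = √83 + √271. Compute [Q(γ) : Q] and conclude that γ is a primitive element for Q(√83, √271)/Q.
[Q(γ) : Q] = 4 (equivalently, Q(γ) = Q(√83, √271))

Obviously Q(γ) ⊆ Q(√83, √271), and [Q(√83, √271):Q] = 4 (since 83, 271 are distinct squarefree integers > 1 with 22493 not a perfect square). To show equality we compute the minimal polynomial of γ. From γ = √83 + √271: γ^2 = 83 + 2√(22493) + 271 = 354 + 2√(22493), so γ^2 - 354 = 2√(22493); squaring, (γ^2 - 354)^2 = 4·22493, i.e. γ^4 - 708γ^2 + 125316 - 89972 = 0, i.e. γ^4 - 708γ^2 + 35344 = 0. So γ is a root of x^4 - 708x^2 + 35344. This polynomial is irreducible over Q: it has no rational root (each ±√83 ± √271 is irrational), and any factorization into two quadratics over Q would force √(22493) ∈ Q (pairing opposite roots) or √83, √271 ∈ Q (other pairings), all impossible. Hence [Q(γ):Q] = 4 = [Q(√83, √271):Q], so Q(γ) = Q(√83, √271).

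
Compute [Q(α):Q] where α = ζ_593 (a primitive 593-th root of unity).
[Q(α):Q] = 592

The minimal polynomial of ζ_593 over Q is the 593-th cyclotomic polynomial Φ_593(x), which is irreducible over Q and has degree φ(593) = 592. Hence [Q(α):Q] = φ(593) = 592.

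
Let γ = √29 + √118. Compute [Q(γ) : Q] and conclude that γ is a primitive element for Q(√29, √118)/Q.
[Q(γ) : Q] = 4 (equivalently, Q(γ) = Q(√29, √118))

Obviously Q(γ) ⊆ Q(√29, √118), and [Q(√29, √118):Q] = 4 (since 29, 118 are distinct squarefree integers > 1 with 3422 not a perfect square). To show equality we compute the minimal polynomial of γ. From γ = √29 + √118: γ^2 = 29 + 2√(3422) + 118 = 147 + 2√(3422), so γ^2 - 147 = 2√(3422); squaring, (γ^2 - 147)^2 = 4·3422, i.e. γ^4 - 294γ^2 + 21609 - 13688 = 0, i.e. γ^4 - 294γ^2 + 7921 = 0. So γ is a root of x^4 - 294x^2 + 7921. This polynomial is irreducible over Q: it has no rational root (each ±√29 ± √118 is irrational), and any factorization into two quadratics over Q would force √(3422) ∈ Q (pairing opposite roots) or √29, √118 ∈ Q (other pairings), all impossible. Hence [Q(γ):Q] = 4 = [Q(√29, √118):Q], so Q(γ) = Q(√29, √118).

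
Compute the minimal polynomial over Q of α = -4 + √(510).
m_α(x) = x^2 + 8x - 494

From α + 4 = √(510), squaring gives (α + 4)^2 = 510, i.e. α^2 + 8α + 16 = 510, so α^2 + 8α - 494 = 0. The discriminant of x^2 + 8x - 494 is (8)^2 - 4·(-494) = 64 + 1976 = 2040, and 4·(510) is not a perfect square in Q since 510 is squarefree and ≠ 1. Hence x^2 + 8x - 494 is irreducible over Q and is the minimal polynomial of α.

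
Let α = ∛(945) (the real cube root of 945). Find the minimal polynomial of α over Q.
m_α(x) = x^3 - 945

α satisfies α^3 = 945, so x^3 - 945 annihilates α. By the rational root test, a rational root p/q (in lowest terms) of x^3 - 945 would satisfy p^3 = 945 q^3, forcing q = 1 and p^3 = 945; but 945 is not a perfect cube, contradiction. A monic cubic over Q with no rational root is irreducible (any nontrivial factorization would include a linear factor). Hence x^3 - 945 is the minimal polynomial of α, and in particular [Q(α):Q] = 3.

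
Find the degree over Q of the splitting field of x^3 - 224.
[K : Q] = 6

The roots of x^3 - 224 are ∛224, ω∛224, ω^2∛224 where ω = e^(2πi/3) is a primitive cube root of unity, so K = Q(∛224, ω). Now [Q(∛224):Q] = 3 (since 224 is not a perfect cube, x^3 - 224 is irreducible) and [Q(ω):Q] = 2. Both 2 and 3 divide [K:Q], and [K:Q] ≤ 3·2 = 6, so [K:Q] = 6. (Equivalently: Q(∛224) ⊂ R but ω ∉ R, so [K : Q(∛224)] = 2.)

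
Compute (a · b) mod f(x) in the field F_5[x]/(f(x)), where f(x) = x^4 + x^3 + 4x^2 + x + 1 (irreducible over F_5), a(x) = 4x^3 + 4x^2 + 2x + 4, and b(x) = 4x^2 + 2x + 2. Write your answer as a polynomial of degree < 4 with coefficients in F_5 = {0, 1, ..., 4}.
a · b ≡ 2x^3 + 3x (mod f(x))

Multiply in F_5[x]: a(x)·b(x) = (4x^3 + 4x^2 + 2x + 4)·(4x^2 + 2x + 2) = x^5 + 4x^4 + 4x^3 + 3x^2 + 2x + 3. This has degree ≥ 4, so divide by f(x) over F_5: x^5 + 4x^4 + 4x^3 + 3x^2 + 2x + 3 = (x + 3)·(x^4 + x^3 + 4x^2 + x + 1) + (2x^3 + 3x). Hence a·b ≡ 2x^3 + 3x (mod f). (F_5[x]/(f) is a field with 5^4 = 625 elements since f is irreducible of degree 4.)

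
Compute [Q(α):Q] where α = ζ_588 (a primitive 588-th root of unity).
[Q(α):Q] = 168

The minimal polynomial of ζ_588 over Q is the 588-th cyclotomic polynomial Φ_588(x), which is irreducible over Q and has degree φ(588) = 168. Hence [Q(α):Q] = φ(588) = 168.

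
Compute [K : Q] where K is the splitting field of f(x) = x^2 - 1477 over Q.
[K : Q] = 2

f(x) = x^2 - 1477 factors as (x - √1477)(x + √1477). The splitting field is K = Q(√1477). Since 1477 is squarefree and > 1, it is not a perfect square, so x^2 - 1477 is irreducible over Q and [Q(√1477) : Q] = 2. Hence [K : Q] = 2.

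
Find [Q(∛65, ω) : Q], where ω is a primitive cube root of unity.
[Q(∛65, ω) : Q] = 6

[Q(∛65):Q] = 3 (min poly x^3 - 65, irreducible since 65 is not a perfect cube). [Q(ω):Q] = 2 (min poly x^2 + x + 1). Since Q(∛65) ⊂ R and ω ∉ R, we have ω ∉ Q(∛65), so x^2 + x + 1 remains irreducible over Q(∛65) and [Q(∛65, ω) : Q(∛65)] = 2. By the tower law, [Q(∛65, ω) : Q] = 3 · 2 = 6. (In fact Q(∛65, ω) is the splitting field of x^3 - 65 over Q.)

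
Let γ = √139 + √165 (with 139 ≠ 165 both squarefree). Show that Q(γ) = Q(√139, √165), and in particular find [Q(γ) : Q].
[Q(γ) : Q] = 4 (equivalently, Q(γ) = Q(√139, √165))

Obviously Q(γ) ⊆ Q(√139, √165), and [Q(√139, √165):Q] = 4 (since 139, 165 are distinct squarefree integers > 1 with 22935 not a perfect square). To show equality we compute the minimal polynomial of γ. From γ = √139 + √165: γ^2 = 139 + 2√(22935) + 165 = 304 + 2√(22935), so γ^2 - 304 = 2√(22935); squaring, (γ^2 - 304)^2 = 4·22935, i.e. γ^4 - 608γ^2 + 92416 - 91740 = 0, i.e. γ^4 - 608γ^2 + 676 = 0. So γ is a root of x^4 - 608x^2 + 676. This polynomial is irreducible over Q: it has no rational root (each ±√139 ± √165 is irrational), and any factorization into two quadratics over Q would force √(22935) ∈ Q (pairing opposite roots) or √139, √165 ∈ Q (other pairings), all impossible. Hence [Q(γ):Q] = 4 = [Q(√139, √165):Q], so Q(γ) = Q(√139, √165).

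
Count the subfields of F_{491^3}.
F_{491^3} has 2 subfields

The subfields of F_{p^n} are exactly the fields F_{p^d} for d | n (each is the fixed field of the unique index-d subgroup of Gal(F_{p^n}/F_p) ≅ Z/nZ). The divisors of n = 3 are {1, 3}, giving 2 subfields: F_{491^1}, F_{491^3}.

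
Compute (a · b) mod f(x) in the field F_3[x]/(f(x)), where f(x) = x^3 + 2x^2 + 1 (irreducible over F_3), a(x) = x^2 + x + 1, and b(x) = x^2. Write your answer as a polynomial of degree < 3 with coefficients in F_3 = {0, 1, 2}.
a · b ≡ 2x + 1 (mod f(x))

Multiply in F_3[x]: a(x)·b(x) = (x^2 + x + 1)·(x^2) = x^4 + x^3 + x^2. This has degree ≥ 3, so divide by f(x) over F_3: x^4 + x^3 + x^2 = (x + 2)·(x^3 + 2x^2 + 1) + (2x + 1). Hence a·b ≡ 2x + 1 (mod f). (F_3[x]/(f) is a field with 3^3 = 27 elements since f is irreducible of degree 3.)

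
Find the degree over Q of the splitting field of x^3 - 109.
[K : Q] = 6

The roots of x^3 - 109 are ∛109, ω∛109, ω^2∛109 where ω = e^(2πi/3) is a primitive cube root of unity, so K = Q(∛109, ω). Now [Q(∛109):Q] = 3 (since 109 is not a perfect cube, x^3 - 109 is irreducible) and [Q(ω):Q] = 2. Both 2 and 3 divide [K:Q], and [K:Q] ≤ 3·2 = 6, so [K:Q] = 6. (Equivalently: Q(∛109) ⊂ R but ω ∉ R, so [K : Q(∛109)] = 2.)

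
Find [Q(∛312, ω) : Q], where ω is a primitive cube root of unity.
[Q(∛312, ω) : Q] = 6

[Q(∛312):Q] = 3 (min poly x^3 - 312, irreducible since 312 is not a perfect cube). [Q(ω):Q] = 2 (min poly x^2 + x + 1). Since Q(∛312) ⊂ R and ω ∉ R, we have ω ∉ Q(∛312), so x^2 + x + 1 remains irreducible over Q(∛312) and [Q(∛312, ω) : Q(∛312)] = 2. By the tower law, [Q(∛312, ω) : Q] = 3 · 2 = 6. (In fact Q(∛312, ω) is the splitting field of x^3 - 312 over Q.)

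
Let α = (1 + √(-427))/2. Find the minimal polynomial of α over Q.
m_α(x) = x^2 - x + 107

From 2α - 1 = √(-427), squaring gives (2α - 1)^2 = -427, i.e. 4α^2 - 4α + 1 = -427, so α^2 - α + (1 + 427)/4 = 0. Since -427 ≡ 1 (mod 4), (1 + 427)/4 = 107 ∈ Z. The polynomial x^2 - x + 107 has discriminant 1 - 4·(107) = -427, which is not a perfect square in Q (d = -427 is squarefree and ≠ 1), so x^2 - x + 107 is irreducible over Q. It is the minimal polynomial of α.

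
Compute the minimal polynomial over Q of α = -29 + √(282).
m_α(x) = x^2 + 58x + 559

From α + 29 = √(282), squaring gives (α + 29)^2 = 282, i.e. α^2 + 58α + 841 = 282, so α^2 + 58α + 559 = 0. The discriminant of x^2 + 58x + 559 is (58)^2 - 4·(559) = 3364 - 2236 = 1128, and 4·(282) is not a perfect square in Q since 282 is squarefree and ≠ 1. Hence x^2 + 58x + 559 is irreducible over Q and is the minimal polynomial of α.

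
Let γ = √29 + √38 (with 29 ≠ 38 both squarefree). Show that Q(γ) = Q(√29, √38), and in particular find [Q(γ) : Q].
[Q(γ) : Q] = 4 (equivalently, Q(γ) = Q(√29, √38))

Obviously Q(γ) ⊆ Q(√29, √38), and [Q(√29, √38):Q] = 4 (since 29, 38 are distinct squarefree integers > 1 with 1102 not a perfect square). To show equality we compute the minimal polynomial of γ. From γ = √29 + √38: γ^2 = 29 + 2√(1102) + 38 = 67 + 2√(1102), so γ^2 - 67 = 2√(1102); squaring, (γ^2 - 67)^2 = 4·1102, i.e. γ^4 - 134γ^2 + 4489 - 4408 = 0, i.e. γ^4 - 134γ^2 + 81 = 0. So γ is a root of x^4 - 134x^2 + 81. This polynomial is irreducible over Q: it has no rational root (each ±√29 ± √38 is irrational), and any factorization into two quadratics over Q would force √(1102) ∈ Q (pairing opposite roots) or √29, √38 ∈ Q (other pairings), all impossible. Hence [Q(γ):Q] = 4 = [Q(√29, √38):Q], so Q(γ) = Q(√29, √38).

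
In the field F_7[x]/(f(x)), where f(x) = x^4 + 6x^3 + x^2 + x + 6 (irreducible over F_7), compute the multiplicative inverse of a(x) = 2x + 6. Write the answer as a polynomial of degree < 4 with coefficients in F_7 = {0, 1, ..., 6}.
a(x)^(-1) ≡ 3x^3 + 2x^2 + 4x + 5 (mod f(x))

Since f is irreducible over F_7, F_7[x]/(f) is a field and a(x) ≠ 0 has an inverse. Apply the extended Euclidean algorithm to f(x) and a(x) in F_7[x]: f(x) = (4x^3 + 5x^2 + 3x + 2)·a(x) + (1). The last nonzero remainder is the constant 1 = gcd(f, a) in F_7. Back-substituting through the division chain expresses 1 = s(x)·a(x) + t(x)·f(x) with s(x) ≡ 3x^3 + 2x^2 + 4x + 5 (mod f), so a(x)^(-1) ≡ s(x) = 3x^3 + 2x^2 + 4x + 5 (mod f). Check: (2x + 6)·(3x^3 + 2x^2 + 4x + 5) = 6x^4 + x^3 + 6x^2 + 6x + 2 ≡ 1 (mod x^4 + 6x^3 + x^2 + x + 6).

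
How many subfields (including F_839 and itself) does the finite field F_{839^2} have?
F_{839^2} has 2 subfields

The subfields of F_{p^n} are exactly the fields F_{p^d} for d | n (each is the fixed field of the unique index-d subgroup of Gal(F_{p^n}/F_p) ≅ Z/nZ). The divisors of n = 2 are {1, 2}, giving 2 subfields: F_{839^1}, F_{839^2}.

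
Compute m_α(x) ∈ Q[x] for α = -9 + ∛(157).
m_α(x) = x^3 + 27x^2 + 243x + 572

Set β = α + 9 = ∛(157), so β^3 = 157. Then (α + 9)^3 - 157 = 0, i.e. α is a root of g(x) = (x + 9)^3 - 157 = x^3 + 27x^2 + 243x + 572. Since g(x) = h(x + 9) where h(x) = x^3 - 157, and h is irreducible over Q (because 157 is not a perfect cube, so h has no rational root, and a monic cubic with no rational root is irreducible), g is also irreducible (irreducibility is preserved under the substitution x → x + 9). Hence m_α(x) = x^3 + 27x^2 + 243x + 572.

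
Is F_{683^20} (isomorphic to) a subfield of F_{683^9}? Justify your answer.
No: F_{683^20} is not a subfield of F_{683^9}

F_{p^m} embeds in F_{p^n} iff m | n. Here 20 ∤ 9 (since 9 = 0·20 + 9 with remainder 9 ≠ 0), so F_{683^20} is not a subfield of F_{683^9}. Equivalently: if it were, the tower law would give 20 = [F_{683^20}:F_683] dividing [F_{683^9}:F_683] = 9, contradiction.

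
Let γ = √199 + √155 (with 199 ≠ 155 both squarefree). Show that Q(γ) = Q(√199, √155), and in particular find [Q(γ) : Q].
[Q(γ) : Q] = 4 (equivalently, Q(γ) = Q(√199, √155))

Obviously Q(γ) ⊆ Q(√199, √155), and [Q(√199, √155):Q] = 4 (since 199, 155 are distinct squarefree integers > 1 with 30845 not a perfect square). To show equality we compute the minimal polynomial of γ. From γ = √199 + √155: γ^2 = 199 + 2√(30845) + 155 = 354 + 2√(30845), so γ^2 - 354 = 2√(30845); squaring, (γ^2 - 354)^2 = 4·30845, i.e. γ^4 - 708γ^2 + 125316 - 123380 = 0, i.e. γ^4 - 708γ^2 + 1936 = 0. So γ is a root of x^4 - 708x^2 + 1936. This polynomial is irreducible over Q: it has no rational root (each ±√199 ± √155 is irrational), and any factorization into two quadratics over Q would force √(30845) ∈ Q (pairing opposite roots) or √199, √155 ∈ Q (other pairings), all impossible. Hence [Q(γ):Q] = 4 = [Q(√199, √155):Q], so Q(γ) = Q(√199, √155).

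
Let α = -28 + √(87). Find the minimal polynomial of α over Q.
m_α(x) = x^2 + 56x + 697

From α + 28 = √(87), squaring gives (α + 28)^2 = 87, i.e. α^2 + 56α + 784 = 87, so α^2 + 56α + 697 = 0. The discriminant of x^2 + 56x + 697 is (56)^2 - 4·(697) = 3136 - 2788 = 348, and 4·(87) is not a perfect square in Q since 87 is squarefree and ≠ 1. Hence x^2 + 56x + 697 is irreducible over Q and is the minimal polynomial of α.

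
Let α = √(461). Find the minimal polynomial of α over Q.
m_α(x) = x^2 - 461

α satisfies α^2 - 461 = 0, so x^2 - 461 annihilates α. Since d = 461 is squarefree and ≠ 1, it is not a perfect square in Q, so x^2 - 461 has no rational root and is therefore irreducible over Q (a degree-2 polynomial over a field is irreducible iff it has no root). Hence m_α(x) = x^2 - 461.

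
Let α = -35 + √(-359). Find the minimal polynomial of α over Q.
m_α(x) = x^2 + 70x + 1584

From α + 35 = √(-359), squaring gives (α + 35)^2 = -359, i.e. α^2 + 70α + 1225 = -359, so α^2 + 70α + 1584 = 0. The discriminant of x^2 + 70x + 1584 is (70)^2 - 4·(1584) = 4900 - 6336 = -1436, and 4·(-359) is not a perfect square in Q since -359 is squarefree and ≠ 1. Hence x^2 + 70x + 1584 is irreducible over Q and is the minimal polynomial of α.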